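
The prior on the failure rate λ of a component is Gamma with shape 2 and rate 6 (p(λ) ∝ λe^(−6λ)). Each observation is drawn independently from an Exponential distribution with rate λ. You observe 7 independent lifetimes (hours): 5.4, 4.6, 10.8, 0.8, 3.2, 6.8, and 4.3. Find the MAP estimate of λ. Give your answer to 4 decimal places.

λ̂_MAP = 0.1909

The Exponential(rate=λ) likelihood is ∝ λ^n e^(−λΣtᵢ). Here n = 7 and Σtᵢ = 5.4 + 4.6 + 10.8 + 0.8 + 3.2 + 6.8 + 4.3 = 35.9.
Posterior ∝ λe^(−6λ) · λ^7e^(−35.9λ) = λ^8e^(−41.9λ), i.e. Gamma(9, 41.9).
Mode = (a−1)/b = 8/41.9 ≈ 0.1909.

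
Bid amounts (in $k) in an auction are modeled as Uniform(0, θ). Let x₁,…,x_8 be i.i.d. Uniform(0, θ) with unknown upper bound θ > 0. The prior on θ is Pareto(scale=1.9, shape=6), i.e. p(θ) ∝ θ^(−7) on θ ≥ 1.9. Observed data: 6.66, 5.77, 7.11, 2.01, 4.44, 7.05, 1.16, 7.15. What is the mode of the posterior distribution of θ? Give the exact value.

θ̂_MAP = 7.15

The Uniform(0, θ) likelihood is θ^(−n) for θ ≥ max(xᵢ), zero otherwise. Here max(xᵢ) = 7.15.
Posterior ∝ θ^(−7) · θ^(−8) = θ^(−15) on θ ≥ max(1.9, 7.15) = 7.15.
This density is strictly decreasing in θ, so the posterior mode lies at the lower boundary of the support.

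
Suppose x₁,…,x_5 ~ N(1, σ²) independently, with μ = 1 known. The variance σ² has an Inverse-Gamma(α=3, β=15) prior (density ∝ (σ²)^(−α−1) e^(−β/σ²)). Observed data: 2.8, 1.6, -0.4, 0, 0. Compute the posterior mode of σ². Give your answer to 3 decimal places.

Sum of squared deviations about the known mean: SS = (2.8−1)² + (1.6−1)² + (-0.4−1)² + (0−1)² + (0−1)² = 7.56.
The Normal likelihood contributes (σ²)^(−n/2) exp(−SS/(2σ²)), so the posterior is Inverse-Gamma(α + n/2, β + SS/2) = Inverse-Gamma(5.5, 18.78).
The mode of Inverse-Gamma(a, b) is b/(a+1) = 18.78/6.5 ≈ 2.889.

σ̂²_MAP = 2.889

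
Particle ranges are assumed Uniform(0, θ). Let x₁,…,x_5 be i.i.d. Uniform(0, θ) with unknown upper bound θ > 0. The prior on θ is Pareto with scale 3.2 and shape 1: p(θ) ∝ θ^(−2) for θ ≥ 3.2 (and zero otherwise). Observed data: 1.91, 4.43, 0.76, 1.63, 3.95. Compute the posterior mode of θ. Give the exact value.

θ̂_MAP = 4.43

The Uniform(0, θ) likelihood is θ^(−n) for θ ≥ max(xᵢ), zero otherwise. Here max(xᵢ) = 4.43.
Posterior ∝ θ^(−2) · θ^(−5) = θ^(−7) on θ ≥ max(3.2, 4.43) = 4.43.
This density is strictly decreasing in θ, so the posterior mode lies at the lower boundary of the support.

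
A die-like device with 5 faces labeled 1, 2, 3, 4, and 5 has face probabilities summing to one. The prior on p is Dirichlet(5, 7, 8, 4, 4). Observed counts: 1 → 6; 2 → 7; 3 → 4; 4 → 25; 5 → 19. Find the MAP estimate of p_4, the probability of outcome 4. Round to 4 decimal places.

The posterior is Dirichlet(αᵢ + nᵢ) = Dirichlet(11, 14, 12, 29, 23).
For a Dirichlet(a₁,…,a_K) with all aᵢ > 1, the mode has j-th component (aⱼ − 1)/(Σaᵢ − K).
Here Σaᵢ = 89 and K = 5, so p_4 = (29 − 1)/(89 − 5) = 28/84 ≈ 0.3333.

MAP estimate: 0.3333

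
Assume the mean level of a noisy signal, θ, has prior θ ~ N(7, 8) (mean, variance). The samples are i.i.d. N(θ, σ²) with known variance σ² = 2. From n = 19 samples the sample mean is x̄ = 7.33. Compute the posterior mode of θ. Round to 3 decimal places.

θ̂_MAP = 7.326

n = 19, x̄ = 7.33.
For a Normal prior and Normal likelihood with known variance, the posterior is Normal; its mode equals its mean, the precision-weighted average.
Prior precision 1/σ₀² = 1/8 = 0.125; data precision n/σ² = 19/2 = 9.5.
θ̂ = (0.125·7 + 9.5·7.33) / (0.125 + 9.5) = 70.51/9.625 = 1282/175 ≈ 7.326.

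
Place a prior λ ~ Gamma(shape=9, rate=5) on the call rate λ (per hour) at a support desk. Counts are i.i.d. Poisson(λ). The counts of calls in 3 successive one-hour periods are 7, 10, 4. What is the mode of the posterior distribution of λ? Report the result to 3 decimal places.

λ̂_MAP = 3.625

Σxᵢ = 7+10+4 = 21, with n = 3.
Posterior ∝ λ^8e^(−5λ) · λ^21e^(−3λ) = λ^29e^(−8λ), i.e. Gamma(shape=30, rate=8).
The mode of a Gamma(a, b) with a ≥ 1 (shape–rate) is (a−1)/b = 29/8 ≈ 3.625.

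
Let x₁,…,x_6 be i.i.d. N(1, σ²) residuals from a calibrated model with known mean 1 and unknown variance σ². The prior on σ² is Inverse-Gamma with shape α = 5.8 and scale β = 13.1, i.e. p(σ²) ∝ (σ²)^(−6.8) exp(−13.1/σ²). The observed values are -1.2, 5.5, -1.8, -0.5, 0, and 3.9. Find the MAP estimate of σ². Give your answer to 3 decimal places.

σ̂²_MAP = 3.612

Sum of squared deviations about the known mean: SS = (-1.2−1)² + (5.5−1)² + (-1.8−1)² + (-0.5−1)² + (0−1)² + (3.9−1)² = 44.59.
The Normal likelihood contributes (σ²)^(−n/2) exp(−SS/(2σ²)), so the posterior is Inverse-Gamma(α + n/2, β + SS/2) = Inverse-Gamma(8.8, 35.395).
The mode of Inverse-Gamma(a, b) is b/(a+1) = 35.395/9.8 ≈ 3.612.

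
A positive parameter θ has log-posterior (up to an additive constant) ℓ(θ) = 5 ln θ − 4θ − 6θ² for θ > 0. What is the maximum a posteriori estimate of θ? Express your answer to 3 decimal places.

ℓ'(θ) = 5/θ − 4 − 12θ. Setting this to zero and multiplying by θ: 12θ² + 4θ − 5 = 0.
θ = (−4 + √(4² + 4·12·5)) / (2·12) = (−4 + √256) / 24 = (−4 + 16)/24 = 1/2.
ℓ''(θ) = −5/θ² − 12 < 0, confirming a maximum.

θ̂_MAP = 0.500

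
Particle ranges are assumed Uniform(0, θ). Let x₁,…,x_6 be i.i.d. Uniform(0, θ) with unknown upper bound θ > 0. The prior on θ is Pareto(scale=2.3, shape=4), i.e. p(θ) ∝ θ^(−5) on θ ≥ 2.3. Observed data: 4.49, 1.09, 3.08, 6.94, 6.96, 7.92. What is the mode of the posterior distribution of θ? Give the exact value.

θ̂_MAP = 7.92

The Uniform(0, θ) likelihood is θ^(−n) for θ ≥ max(xᵢ), zero otherwise. Here max(xᵢ) = 7.92.
Posterior ∝ θ^(−5) · θ^(−6) = θ^(−11) on θ ≥ max(2.3, 7.92) = 7.92.
This density is strictly decreasing in θ, so the posterior mode lies at the lower boundary of the support.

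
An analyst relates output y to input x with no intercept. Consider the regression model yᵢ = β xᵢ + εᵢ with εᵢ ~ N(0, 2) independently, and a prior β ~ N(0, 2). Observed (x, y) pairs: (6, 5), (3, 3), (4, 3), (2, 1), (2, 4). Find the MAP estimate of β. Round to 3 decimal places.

β̂_MAP = 0.871

log p(β | y) = −Σ(yᵢ − βxᵢ)²/(2·2) − β²/(2·2) + const.
Setting the derivative to zero: Σxᵢ(yᵢ − βxᵢ)/2 − β/2 = 0, so β = Σxᵢyᵢ / (Σxᵢ² + σ²/τ²).
Σxᵢyᵢ = 6·5 + 3·3 + 4·3 + 2·1 + 2·4 = 61; Σxᵢ² = 69; σ²/τ² = 1.
β̂_MAP = 61 / (69 + 1) = 61/70 ≈ 0.871.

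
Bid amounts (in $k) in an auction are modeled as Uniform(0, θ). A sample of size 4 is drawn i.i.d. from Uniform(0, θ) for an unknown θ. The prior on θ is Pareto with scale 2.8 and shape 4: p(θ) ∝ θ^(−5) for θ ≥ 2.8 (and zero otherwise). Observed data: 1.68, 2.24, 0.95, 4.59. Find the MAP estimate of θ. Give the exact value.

The Uniform(0, θ) likelihood is θ^(−n) for θ ≥ max(xᵢ), zero otherwise. Here max(xᵢ) = 4.59.
Posterior ∝ θ^(−5) · θ^(−4) = θ^(−9) on θ ≥ max(2.8, 4.59) = 4.59.
This density is strictly decreasing in θ, so the posterior mode lies at the lower boundary of the support.

θ̂_MAP = 4.59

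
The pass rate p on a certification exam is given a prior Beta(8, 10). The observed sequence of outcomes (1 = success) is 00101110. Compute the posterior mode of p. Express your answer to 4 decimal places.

p̂_MAP = 0.4583

Prior: Beta(8, 10).
Data: 4 successes in 8 trials (from the sequence). The binomial likelihood contributes p^4(1−p)^4, so the posterior is Beta(8+4, 10+4) = Beta(12, 14).
For Beta(a, b) with a, b > 1 the mode is (a−1)/(a+b−2) = 11/24 ≈ 0.4583.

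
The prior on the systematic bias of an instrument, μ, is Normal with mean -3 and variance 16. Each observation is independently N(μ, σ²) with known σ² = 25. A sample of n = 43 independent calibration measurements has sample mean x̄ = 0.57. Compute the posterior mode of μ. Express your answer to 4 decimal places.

n = 43, x̄ = 0.57.
For a Normal prior and Normal likelihood with known variance, the posterior is Normal; its mode equals its mean, the precision-weighted average.
Prior precision 1/σ₀² = 1/16 = 0.0625; data precision n/σ² = 43/25 = 1.72.
μ̂ = (0.0625·(-3) + 1.72·0.57) / (0.0625 + 1.72) = 0.7929/1.7825 = 7929/17825 ≈ 0.4448.

μ̂_MAP = 0.4448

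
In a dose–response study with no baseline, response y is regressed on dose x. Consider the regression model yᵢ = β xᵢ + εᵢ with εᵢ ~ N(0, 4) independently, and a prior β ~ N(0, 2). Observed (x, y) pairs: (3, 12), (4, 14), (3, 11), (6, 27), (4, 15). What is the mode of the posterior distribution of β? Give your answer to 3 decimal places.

log p(β | y) = −Σ(yᵢ − βxᵢ)²/(2·4) − β²/(2·2) + const.
Setting the derivative to zero: Σxᵢ(yᵢ − βxᵢ)/4 − β/2 = 0, so β = Σxᵢyᵢ / (Σxᵢ² + σ²/τ²).
Σxᵢyᵢ = 3·12 + 4·14 + 3·11 + 6·27 + 4·15 = 347; Σxᵢ² = 86; σ²/τ² = 2.
β̂_MAP = 347 / (86 + 2) = 347/88 ≈ 3.943.

β̂_MAP = 3.943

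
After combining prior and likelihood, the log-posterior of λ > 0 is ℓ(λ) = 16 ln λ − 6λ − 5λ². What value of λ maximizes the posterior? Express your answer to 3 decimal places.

ℓ'(λ) = 16/λ − 6 − 10λ. Setting this to zero and multiplying by λ: 10λ² + 6λ − 16 = 0.
λ = (−6 + √(6² + 4·10·16)) / (2·10) = (−6 + √676) / 20 = (−6 + 26)/20 = 1.
ℓ''(λ) = −16/λ² − 10 < 0, confirming a maximum.

λ̂_MAP = 1.000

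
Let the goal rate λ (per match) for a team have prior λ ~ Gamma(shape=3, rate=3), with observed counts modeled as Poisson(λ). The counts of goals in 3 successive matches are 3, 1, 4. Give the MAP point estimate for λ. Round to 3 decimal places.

Σxᵢ = 3+1+4 = 8, with n = 3.
Posterior ∝ λ^2e^(−3λ) · λ^8e^(−3λ) = λ^10e^(−6λ), i.e. Gamma(shape=11, rate=6).
The mode of a Gamma(a, b) with a ≥ 1 (shape–rate) is (a−1)/b = 10/6 ≈ 1.667.

λ̂_MAP = 1.667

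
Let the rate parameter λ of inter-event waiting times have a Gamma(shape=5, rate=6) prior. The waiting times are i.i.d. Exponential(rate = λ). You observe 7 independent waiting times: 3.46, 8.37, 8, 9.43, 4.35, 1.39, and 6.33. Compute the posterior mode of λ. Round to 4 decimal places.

λ̂_MAP = 0.2324

The Exponential(rate=λ) likelihood is ∝ λ^n e^(−λΣtᵢ). Here n = 7 and Σtᵢ = 3.46 + 8.37 + 8 + 9.43 + 4.35 + 1.39 + 6.33 = 41.33.
Posterior ∝ λ^4e^(−6λ) · λ^7e^(−41.33λ) = λ^11e^(−47.33λ), i.e. Gamma(12, 47.33).
Mode = (a−1)/b = 11/47.33 ≈ 0.2324.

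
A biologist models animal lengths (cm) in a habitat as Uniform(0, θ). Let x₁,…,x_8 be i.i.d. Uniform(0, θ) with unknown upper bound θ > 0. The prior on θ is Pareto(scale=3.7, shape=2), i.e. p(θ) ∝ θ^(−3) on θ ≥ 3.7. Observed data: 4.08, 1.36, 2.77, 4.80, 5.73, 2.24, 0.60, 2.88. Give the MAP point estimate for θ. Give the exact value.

θ̂_MAP = 5.73

The Uniform(0, θ) likelihood is θ^(−n) for θ ≥ max(xᵢ), zero otherwise. Here max(xᵢ) = 5.73.
Posterior ∝ θ^(−3) · θ^(−8) = θ^(−11) on θ ≥ max(3.7, 5.73) = 5.73.
This density is strictly decreasing in θ, so the posterior mode lies at the lower boundary of the support.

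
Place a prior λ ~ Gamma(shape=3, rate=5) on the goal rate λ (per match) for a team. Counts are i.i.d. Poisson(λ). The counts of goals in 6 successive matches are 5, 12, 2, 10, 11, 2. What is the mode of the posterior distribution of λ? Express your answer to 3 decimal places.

λ̂_MAP = 4.000

Σxᵢ = 5+12+2+10+11+2 = 42, with n = 6.
Posterior ∝ λ^2e^(−5λ) · λ^42e^(−6λ) = λ^44e^(−11λ), i.e. Gamma(shape=45, rate=11).
The mode of a Gamma(a, b) with a ≥ 1 (shape–rate) is (a−1)/b = 44/11 ≈ 4.000.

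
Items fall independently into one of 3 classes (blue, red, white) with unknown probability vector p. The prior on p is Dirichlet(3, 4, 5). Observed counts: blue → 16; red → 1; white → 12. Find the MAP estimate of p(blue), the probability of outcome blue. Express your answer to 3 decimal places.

MAP estimate of p(blue) = 0.474

The posterior is Dirichlet(αᵢ + nᵢ) = Dirichlet(19, 5, 17).
For a Dirichlet(a₁,…,a_K) with all aᵢ > 1, the mode has j-th component (aⱼ − 1)/(Σaᵢ − K).
Here Σaᵢ = 41 and K = 3, so p(blue) = (19 − 1)/(41 − 3) = 18/38 ≈ 0.474.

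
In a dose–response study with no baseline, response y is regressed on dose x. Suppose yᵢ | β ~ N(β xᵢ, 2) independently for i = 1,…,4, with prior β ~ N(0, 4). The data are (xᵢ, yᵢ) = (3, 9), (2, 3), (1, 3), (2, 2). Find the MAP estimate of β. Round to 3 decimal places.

β̂_MAP = 2.162

log p(β | y) = −Σ(yᵢ − βxᵢ)²/(2·2) − β²/(2·4) + const.
Setting the derivative to zero: Σxᵢ(yᵢ − βxᵢ)/2 − β/4 = 0, so β = Σxᵢyᵢ / (Σxᵢ² + σ²/τ²).
Σxᵢyᵢ = 3·9 + 2·3 + 1·3 + 2·2 = 40; Σxᵢ² = 18; σ²/τ² = 0.5.
β̂_MAP = 40 / (18 + 0.5) = 40/18.5 ≈ 2.162.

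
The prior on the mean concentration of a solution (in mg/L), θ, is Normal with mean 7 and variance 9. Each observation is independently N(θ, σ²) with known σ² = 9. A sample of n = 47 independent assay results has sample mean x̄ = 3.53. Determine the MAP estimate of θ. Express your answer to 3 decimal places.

n = 47, x̄ = 3.53.
For a Normal prior and Normal likelihood with known variance, the posterior is Normal; its mode equals its mean, the precision-weighted average.
Prior precision 1/σ₀² = 1/9; data precision n/σ² = 47/9.
θ̂ = ((1/9)·7 + (47/9)·3.53) / (1/9 + 47/9) = (17291/900)/(16/3) = 17291/4800 ≈ 3.602.

θ̂_MAP = 3.602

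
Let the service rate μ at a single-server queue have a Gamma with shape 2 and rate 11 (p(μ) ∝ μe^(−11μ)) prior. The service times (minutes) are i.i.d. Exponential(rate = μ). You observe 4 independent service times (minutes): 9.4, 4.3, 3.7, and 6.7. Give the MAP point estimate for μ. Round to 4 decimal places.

The Exponential(rate=μ) likelihood is ∝ μ^n e^(−μΣtᵢ). Here n = 4 and Σtᵢ = 9.4 + 4.3 + 3.7 + 6.7 = 24.1.
Posterior ∝ μe^(−11μ) · μ^4e^(−24.1μ) = μ^5e^(−35.1μ), i.e. Gamma(6, 35.1).
Mode = (a−1)/b = 5/35.1 ≈ 0.1425.

μ̂_MAP = 0.1425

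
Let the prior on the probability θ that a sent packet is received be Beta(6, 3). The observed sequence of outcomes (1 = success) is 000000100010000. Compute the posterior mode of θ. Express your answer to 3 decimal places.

θ̂_MAP = 0.318

Prior: Beta(6, 3).
Data: 2 successes in 15 trials (from the sequence). The binomial likelihood contributes θ^2(1−θ)^13, so the posterior is Beta(6+2, 3+13) = Beta(8, 16).
For Beta(a, b) with a, b > 1 the mode is (a−1)/(a+b−2) = 7/22 ≈ 0.318.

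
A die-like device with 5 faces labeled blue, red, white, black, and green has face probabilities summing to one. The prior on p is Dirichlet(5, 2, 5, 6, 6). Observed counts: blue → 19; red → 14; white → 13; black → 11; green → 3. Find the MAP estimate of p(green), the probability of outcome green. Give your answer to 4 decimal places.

MAP estimate of p(green) = 0.1013

The posterior is Dirichlet(αᵢ + nᵢ) = Dirichlet(24, 16, 18, 17, 9).
For a Dirichlet(a₁,…,a_K) with all aᵢ > 1, the mode has j-th component (aⱼ − 1)/(Σaᵢ − K).
Here Σaᵢ = 84 and K = 5, so p(green) = (9 − 1)/(84 − 5) = 8/79 ≈ 0.1013.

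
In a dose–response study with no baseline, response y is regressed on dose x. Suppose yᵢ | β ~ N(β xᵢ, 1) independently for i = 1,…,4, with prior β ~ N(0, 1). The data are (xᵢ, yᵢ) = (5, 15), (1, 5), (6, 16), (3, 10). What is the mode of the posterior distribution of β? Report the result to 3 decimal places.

β̂_MAP = 2.861

log p(β | y) = −Σ(yᵢ − βxᵢ)²/(2·1) − β²/(2·1) + const.
Setting the derivative to zero: Σxᵢ(yᵢ − βxᵢ)/1 − β/1 = 0, so β = Σxᵢyᵢ / (Σxᵢ² + σ²/τ²).
Σxᵢyᵢ = 5·15 + 1·5 + 6·16 + 3·10 = 206; Σxᵢ² = 71; σ²/τ² = 1.
β̂_MAP = 206 / (71 + 1) = 206/72 ≈ 2.861.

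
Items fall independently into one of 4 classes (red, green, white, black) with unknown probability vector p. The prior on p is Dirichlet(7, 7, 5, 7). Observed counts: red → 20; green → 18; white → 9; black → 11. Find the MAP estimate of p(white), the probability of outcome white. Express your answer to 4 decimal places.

The posterior is Dirichlet(αᵢ + nᵢ) = Dirichlet(27, 25, 14, 18).
For a Dirichlet(a₁,…,a_K) with all aᵢ > 1, the mode has j-th component (aⱼ − 1)/(Σaᵢ − K).
Here Σaᵢ = 84 and K = 4, so p(white) = (14 − 1)/(84 − 4) = 13/80 ≈ 0.1625.

MAP estimate of p(white) = 0.1625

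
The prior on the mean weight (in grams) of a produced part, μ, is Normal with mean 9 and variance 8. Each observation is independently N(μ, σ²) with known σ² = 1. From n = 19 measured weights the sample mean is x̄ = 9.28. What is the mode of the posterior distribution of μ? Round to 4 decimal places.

n = 19, x̄ = 9.28.
For a Normal prior and Normal likelihood with known variance, the posterior is Normal; its mode equals its mean, the precision-weighted average.
Prior precision 1/σ₀² = 1/8 = 0.125; data precision n/σ² = 19/1 = 19.
μ̂ = (0.125·9 + 19·9.28) / (0.125 + 19) = 177.445/19.125 = 35489/3825 ≈ 9.2782.

μ̂_MAP = 9.2782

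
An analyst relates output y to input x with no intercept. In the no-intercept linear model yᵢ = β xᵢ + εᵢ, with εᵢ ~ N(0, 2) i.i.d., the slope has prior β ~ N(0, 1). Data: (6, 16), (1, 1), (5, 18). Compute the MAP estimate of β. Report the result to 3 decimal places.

β̂_MAP = 2.922

log p(β | y) = −Σ(yᵢ − βxᵢ)²/(2·2) − β²/(2·1) + const.
Setting the derivative to zero: Σxᵢ(yᵢ − βxᵢ)/2 − β/1 = 0, so β = Σxᵢyᵢ / (Σxᵢ² + σ²/τ²).
Σxᵢyᵢ = 6·16 + 1·1 + 5·18 = 187; Σxᵢ² = 62; σ²/τ² = 2.
β̂_MAP = 187 / (62 + 2) = 187/64 ≈ 2.922.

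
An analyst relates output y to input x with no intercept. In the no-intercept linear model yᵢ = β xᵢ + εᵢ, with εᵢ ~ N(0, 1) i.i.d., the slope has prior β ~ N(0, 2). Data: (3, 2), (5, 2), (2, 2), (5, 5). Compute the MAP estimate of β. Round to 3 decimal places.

β̂_MAP = 0.709

log p(β | y) = −Σ(yᵢ − βxᵢ)²/(2·1) − β²/(2·2) + const.
Setting the derivative to zero: Σxᵢ(yᵢ − βxᵢ)/1 − β/2 = 0, so β = Σxᵢyᵢ / (Σxᵢ² + σ²/τ²).
Σxᵢyᵢ = 3·2 + 5·2 + 2·2 + 5·5 = 45; Σxᵢ² = 63; σ²/τ² = 0.5.
β̂_MAP = 45 / (63 + 0.5) = 45/63.5 ≈ 0.709.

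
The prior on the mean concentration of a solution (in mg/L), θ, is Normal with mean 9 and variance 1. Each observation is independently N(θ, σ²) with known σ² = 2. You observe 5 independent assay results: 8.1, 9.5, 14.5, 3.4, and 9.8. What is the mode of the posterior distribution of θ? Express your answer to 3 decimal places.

n = 5; x̄ = (8.1 + 9.5 + 14.5 + 3.4 + 9.8)/5 = 45.3/5 = 9.06.
For a Normal prior and Normal likelihood with known variance, the posterior is Normal; its mode equals its mean, the precision-weighted average.
Prior precision 1/σ₀² = 1/1 = 1; data precision n/σ² = 5/2 = 2.5.
θ̂ = (1·9 + 2.5·9.06) / (1 + 2.5) = 31.65/3.5 = 633/70 ≈ 9.043.

θ̂_MAP = 9.043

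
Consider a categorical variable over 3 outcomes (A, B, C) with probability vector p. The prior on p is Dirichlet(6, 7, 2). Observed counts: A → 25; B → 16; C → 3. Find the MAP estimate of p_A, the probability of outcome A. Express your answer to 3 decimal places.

MAP estimate of p_A = 0.536

The posterior is Dirichlet(αᵢ + nᵢ) = Dirichlet(31, 23, 5).
For a Dirichlet(a₁,…,a_K) with all aᵢ > 1, the mode has j-th component (aⱼ − 1)/(Σaᵢ − K).
Here Σaᵢ = 59 and K = 3, so p_A = (31 − 1)/(59 − 3) = 30/56 ≈ 0.536.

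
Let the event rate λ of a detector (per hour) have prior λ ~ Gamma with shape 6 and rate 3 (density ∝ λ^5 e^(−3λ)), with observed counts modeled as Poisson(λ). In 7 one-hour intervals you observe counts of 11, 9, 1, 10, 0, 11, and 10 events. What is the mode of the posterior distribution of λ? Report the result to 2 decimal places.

Σxᵢ = 11+9+1+10+0+11+10 = 52, with n = 7.
Posterior ∝ λ^5e^(−3λ) · λ^52e^(−7λ) = λ^57e^(−10λ), i.e. Gamma(shape=58, rate=10).
The mode of a Gamma(a, b) with a ≥ 1 (shape–rate) is (a−1)/b = 57/10 ≈ 5.70.

λ̂_MAP = 5.70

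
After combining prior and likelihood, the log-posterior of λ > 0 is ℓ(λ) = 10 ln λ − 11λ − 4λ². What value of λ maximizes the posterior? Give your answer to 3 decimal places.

λ̂_MAP = 0.625

ℓ'(λ) = 10/λ − 11 − 8λ. Setting this to zero and multiplying by λ: 8λ² + 11λ − 10 = 0.
λ = (−11 + √(11² + 4·8·10)) / (2·8) = (−11 + √441) / 16 = (−11 + 21)/16 = 5/8.
ℓ''(λ) = −10/λ² − 8 < 0, confirming a maximum.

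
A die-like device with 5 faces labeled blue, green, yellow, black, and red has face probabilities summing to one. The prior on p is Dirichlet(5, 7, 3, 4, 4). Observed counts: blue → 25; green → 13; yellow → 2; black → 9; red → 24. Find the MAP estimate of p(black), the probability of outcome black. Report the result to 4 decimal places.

The posterior is Dirichlet(αᵢ + nᵢ) = Dirichlet(30, 20, 5, 13, 28).
For a Dirichlet(a₁,…,a_K) with all aᵢ > 1, the mode has j-th component (aⱼ − 1)/(Σaᵢ − K).
Here Σaᵢ = 96 and K = 5, so p(black) = (13 − 1)/(96 − 5) = 12/91 ≈ 0.1319.

MAP estimate of p(black) = 0.1319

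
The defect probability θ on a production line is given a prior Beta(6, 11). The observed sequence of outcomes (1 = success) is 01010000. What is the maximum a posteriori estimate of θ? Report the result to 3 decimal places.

Prior: Beta(6, 11).
Data: 2 successes in 8 trials (from the sequence). The binomial likelihood contributes θ^2(1−θ)^6, so the posterior is Beta(6+2, 11+6) = Beta(8, 17).
For Beta(a, b) with a, b > 1 the mode is (a−1)/(a+b−2) = 7/23 ≈ 0.304.

θ̂_MAP = 0.304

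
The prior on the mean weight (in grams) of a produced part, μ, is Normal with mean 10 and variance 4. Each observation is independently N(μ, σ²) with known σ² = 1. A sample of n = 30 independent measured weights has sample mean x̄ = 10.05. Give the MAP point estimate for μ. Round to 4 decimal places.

n = 30, x̄ = 10.05.
For a Normal prior and Normal likelihood with known variance, the posterior is Normal; its mode equals its mean, the precision-weighted average.
Prior precision 1/σ₀² = 1/4 = 0.25; data precision n/σ² = 30/1 = 30.
μ̂ = (0.25·10 + 30·10.05) / (0.25 + 30) = 304/30.25 = 1216/121 ≈ 10.0496.

μ̂_MAP = 10.0496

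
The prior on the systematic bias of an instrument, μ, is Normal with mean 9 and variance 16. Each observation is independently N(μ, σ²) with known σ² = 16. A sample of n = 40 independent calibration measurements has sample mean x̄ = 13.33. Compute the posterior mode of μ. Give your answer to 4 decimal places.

μ̂_MAP = 13.2244

n = 40, x̄ = 13.33.
For a Normal prior and Normal likelihood with known variance, the posterior is Normal; its mode equals its mean, the precision-weighted average.
Prior precision 1/σ₀² = 1/16 = 0.0625; data precision n/σ² = 40/16 = 2.5.
μ̂ = (0.0625·9 + 2.5·13.33) / (0.0625 + 2.5) = 33.8875/2.5625 = 2711/205 ≈ 13.2244.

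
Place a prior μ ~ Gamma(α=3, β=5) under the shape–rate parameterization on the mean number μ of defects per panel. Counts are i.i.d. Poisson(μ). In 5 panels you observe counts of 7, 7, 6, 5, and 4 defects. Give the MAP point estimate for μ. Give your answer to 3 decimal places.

μ̂_MAP = 3.100

Σxᵢ = 7+7+6+5+4 = 29, with n = 5.
Posterior ∝ μ^2e^(−5μ) · μ^29e^(−5μ) = μ^31e^(−10μ), i.e. Gamma(shape=32, rate=10).
The mode of a Gamma(a, b) with a ≥ 1 (shape–rate) is (a−1)/b = 31/10 ≈ 3.100.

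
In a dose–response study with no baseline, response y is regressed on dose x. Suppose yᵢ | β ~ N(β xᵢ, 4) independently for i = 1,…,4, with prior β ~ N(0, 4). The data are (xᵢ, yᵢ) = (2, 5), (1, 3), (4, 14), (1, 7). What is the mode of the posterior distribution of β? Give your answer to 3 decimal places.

β̂_MAP = 3.304

log p(β | y) = −Σ(yᵢ − βxᵢ)²/(2·4) − β²/(2·4) + const.
Setting the derivative to zero: Σxᵢ(yᵢ − βxᵢ)/4 − β/4 = 0, so β = Σxᵢyᵢ / (Σxᵢ² + σ²/τ²).
Σxᵢyᵢ = 2·5 + 1·3 + 4·14 + 1·7 = 76; Σxᵢ² = 22; σ²/τ² = 1.
β̂_MAP = 76 / (22 + 1) = 76/23 ≈ 3.304.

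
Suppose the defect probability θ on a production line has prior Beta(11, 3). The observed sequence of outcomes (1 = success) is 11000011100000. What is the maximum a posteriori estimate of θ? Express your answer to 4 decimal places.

θ̂_MAP = 0.5769

Prior: Beta(11, 3).
Data: 5 successes in 14 trials (from the sequence). The binomial likelihood contributes θ^5(1−θ)^9, so the posterior is Beta(11+5, 3+9) = Beta(16, 12).
For Beta(a, b) with a, b > 1 the mode is (a−1)/(a+b−2) = 15/26 ≈ 0.5769.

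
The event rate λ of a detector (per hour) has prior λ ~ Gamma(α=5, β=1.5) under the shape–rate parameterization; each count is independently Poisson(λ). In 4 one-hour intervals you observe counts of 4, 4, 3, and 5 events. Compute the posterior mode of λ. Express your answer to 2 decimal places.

Σxᵢ = 4+4+3+5 = 16, with n = 4.
Posterior ∝ λ^4e^(−1.5λ) · λ^16e^(−4λ) = λ^20e^(−5.5λ), i.e. Gamma(shape=21, rate=5.5).
The mode of a Gamma(a, b) with a ≥ 1 (shape–rate) is (a−1)/b = 20/5.5 ≈ 3.64.

λ̂_MAP = 3.64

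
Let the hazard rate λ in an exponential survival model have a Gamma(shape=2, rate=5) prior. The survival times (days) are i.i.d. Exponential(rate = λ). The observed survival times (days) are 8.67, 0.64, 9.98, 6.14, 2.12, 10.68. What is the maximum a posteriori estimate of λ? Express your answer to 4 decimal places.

λ̂_MAP = 0.1619

The Exponential(rate=λ) likelihood is ∝ λ^n e^(−λΣtᵢ). Here n = 6 and Σtᵢ = 8.67 + 0.64 + 9.98 + 6.14 + 2.12 + 10.68 = 38.23.
Posterior ∝ λe^(−5λ) · λ^6e^(−38.23λ) = λ^7e^(−43.23λ), i.e. Gamma(8, 43.23).
Mode = (a−1)/b = 7/43.23 ≈ 0.1619.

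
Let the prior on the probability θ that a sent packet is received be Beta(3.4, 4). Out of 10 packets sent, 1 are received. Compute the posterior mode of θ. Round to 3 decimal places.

Prior: Beta(3.4, 4).
Data: 1 success in 10 trials. The binomial likelihood contributes θ(1−θ)^9, so the posterior is Beta(3.4+1, 4+9) = Beta(4.4, 13).
For Beta(a, b) with a, b > 1 the mode is (a−1)/(a+b−2) = 3.4/15.4 ≈ 0.221.

θ̂_MAP = 0.221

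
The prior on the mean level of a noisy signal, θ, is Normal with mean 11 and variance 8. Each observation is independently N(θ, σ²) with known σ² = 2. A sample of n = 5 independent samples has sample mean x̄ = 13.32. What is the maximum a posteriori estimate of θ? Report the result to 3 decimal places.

θ̂_MAP = 13.210

n = 5, x̄ = 13.32.
For a Normal prior and Normal likelihood with known variance, the posterior is Normal; its mode equals its mean, the precision-weighted average.
Prior precision 1/σ₀² = 1/8 = 0.125; data precision n/σ² = 5/2 = 2.5.
θ̂ = (0.125·11 + 2.5·13.32) / (0.125 + 2.5) = 34.675/2.625 = 1387/105 ≈ 13.210.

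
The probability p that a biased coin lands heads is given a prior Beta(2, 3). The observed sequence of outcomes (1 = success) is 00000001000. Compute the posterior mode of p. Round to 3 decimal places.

Prior: Beta(2, 3).
Data: 1 success in 11 trials (from the sequence). The binomial likelihood contributes p(1−p)^10, so the posterior is Beta(2+1, 3+10) = Beta(3, 13).
For Beta(a, b) with a, b > 1 the mode is (a−1)/(a+b−2) = 2/14 ≈ 0.143.

p̂_MAP = 0.143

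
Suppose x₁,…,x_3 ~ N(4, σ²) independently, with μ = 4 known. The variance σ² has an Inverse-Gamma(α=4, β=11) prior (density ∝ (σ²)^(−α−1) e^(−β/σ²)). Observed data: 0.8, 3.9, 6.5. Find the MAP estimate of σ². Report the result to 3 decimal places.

Sum of squared deviations about the known mean: SS = (0.8−4)² + (3.9−4)² + (6.5−4)² = 16.5.
The Normal likelihood contributes (σ²)^(−n/2) exp(−SS/(2σ²)), so the posterior is Inverse-Gamma(α + n/2, β + SS/2) = Inverse-Gamma(5.5, 19.25).
The mode of Inverse-Gamma(a, b) is b/(a+1) = 19.25/6.5 ≈ 2.962.

σ̂²_MAP = 2.962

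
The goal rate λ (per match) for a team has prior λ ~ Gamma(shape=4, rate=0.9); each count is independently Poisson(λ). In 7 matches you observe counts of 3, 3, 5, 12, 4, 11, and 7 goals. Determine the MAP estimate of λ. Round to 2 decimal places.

λ̂_MAP = 6.08

Σxᵢ = 3+3+5+12+4+11+7 = 45, with n = 7.
Posterior ∝ λ^3e^(−0.9λ) · λ^45e^(−7λ) = λ^48e^(−7.9λ), i.e. Gamma(shape=49, rate=7.9).
The mode of a Gamma(a, b) with a ≥ 1 (shape–rate) is (a−1)/b = 48/7.9 ≈ 6.08.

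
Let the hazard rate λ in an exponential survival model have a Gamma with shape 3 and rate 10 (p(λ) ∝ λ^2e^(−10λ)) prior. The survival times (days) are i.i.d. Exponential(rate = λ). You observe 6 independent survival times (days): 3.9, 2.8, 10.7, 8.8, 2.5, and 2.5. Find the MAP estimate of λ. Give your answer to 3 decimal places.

The Exponential(rate=λ) likelihood is ∝ λ^n e^(−λΣtᵢ). Here n = 6 and Σtᵢ = 3.9 + 2.8 + 10.7 + 8.8 + 2.5 + 2.5 = 31.2.
Posterior ∝ λ^2e^(−10λ) · λ^6e^(−31.2λ) = λ^8e^(−41.2λ), i.e. Gamma(9, 41.2).
Mode = (a−1)/b = 8/41.2 ≈ 0.194.

λ̂_MAP = 0.194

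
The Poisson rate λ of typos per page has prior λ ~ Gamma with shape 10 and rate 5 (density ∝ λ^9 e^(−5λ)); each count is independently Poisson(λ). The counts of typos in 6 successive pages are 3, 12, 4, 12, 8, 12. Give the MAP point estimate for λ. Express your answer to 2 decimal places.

Σxᵢ = 3+12+4+12+8+12 = 51, with n = 6.
Posterior ∝ λ^9e^(−5λ) · λ^51e^(−6λ) = λ^60e^(−11λ), i.e. Gamma(shape=61, rate=11).
The mode of a Gamma(a, b) with a ≥ 1 (shape–rate) is (a−1)/b = 60/11 ≈ 5.45.

λ̂_MAP = 5.45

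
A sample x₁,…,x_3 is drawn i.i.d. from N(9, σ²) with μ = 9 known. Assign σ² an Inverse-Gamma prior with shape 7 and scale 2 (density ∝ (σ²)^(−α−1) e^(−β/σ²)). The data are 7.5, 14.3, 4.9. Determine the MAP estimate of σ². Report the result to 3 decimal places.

Sum of squared deviations about the known mean: SS = (7.5−9)² + (14.3−9)² + (4.9−9)² = 47.15.
The Normal likelihood contributes (σ²)^(−n/2) exp(−SS/(2σ²)), so the posterior is Inverse-Gamma(α + n/2, β + SS/2) = Inverse-Gamma(8.5, 25.575).
The mode of Inverse-Gamma(a, b) is b/(a+1) = 25.575/9.5 ≈ 2.692.

σ̂²_MAP = 2.692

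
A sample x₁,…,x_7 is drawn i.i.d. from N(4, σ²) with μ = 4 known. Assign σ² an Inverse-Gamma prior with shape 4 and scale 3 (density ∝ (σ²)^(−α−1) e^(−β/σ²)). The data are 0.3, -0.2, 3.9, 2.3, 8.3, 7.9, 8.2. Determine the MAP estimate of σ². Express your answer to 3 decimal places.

Sum of squared deviations about the known mean: SS = (0.3−4)² + (-0.2−4)² + (3.9−4)² + (2.3−4)² + (8.3−4)² + (7.9−4)² + (8.2−4)² = 85.57.
The Normal likelihood contributes (σ²)^(−n/2) exp(−SS/(2σ²)), so the posterior is Inverse-Gamma(α + n/2, β + SS/2) = Inverse-Gamma(7.5, 45.785).
The mode of Inverse-Gamma(a, b) is b/(a+1) = 45.785/8.5 ≈ 5.386.

σ̂²_MAP = 5.386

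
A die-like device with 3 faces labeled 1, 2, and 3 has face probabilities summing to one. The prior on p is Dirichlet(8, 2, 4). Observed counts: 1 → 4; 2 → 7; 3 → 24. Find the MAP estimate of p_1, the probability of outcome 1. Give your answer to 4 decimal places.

The posterior is Dirichlet(αᵢ + nᵢ) = Dirichlet(12, 9, 28).
For a Dirichlet(a₁,…,a_K) with all aᵢ > 1, the mode has j-th component (aⱼ − 1)/(Σaᵢ − K).
Here Σaᵢ = 49 and K = 3, so p_1 = (12 − 1)/(49 − 3) = 11/46 ≈ 0.2391.

MAP estimate: 0.2391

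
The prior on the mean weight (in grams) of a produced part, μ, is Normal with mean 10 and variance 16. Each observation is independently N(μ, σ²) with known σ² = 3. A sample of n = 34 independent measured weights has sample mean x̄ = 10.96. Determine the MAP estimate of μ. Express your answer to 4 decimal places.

μ̂_MAP = 10.9547

n = 34, x̄ = 10.96.
For a Normal prior and Normal likelihood with known variance, the posterior is Normal; its mode equals its mean, the precision-weighted average.
Prior precision 1/σ₀² = 1/16 = 0.0625; data precision n/σ² = 34/3.
μ̂ = (0.0625·10 + (34/3)·10.96) / (0.0625 + 34/3) = (74903/600)/(547/48) = 149806/13675 ≈ 10.9547.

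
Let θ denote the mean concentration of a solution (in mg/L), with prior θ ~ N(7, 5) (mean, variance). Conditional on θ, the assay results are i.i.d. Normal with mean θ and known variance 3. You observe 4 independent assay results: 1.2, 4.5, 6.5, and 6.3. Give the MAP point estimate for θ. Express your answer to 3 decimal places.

θ̂_MAP = 4.935

n = 4; x̄ = (1.2 + 4.5 + 6.5 + 6.3)/4 = 18.5/4 = 4.625.
For a Normal prior and Normal likelihood with known variance, the posterior is Normal; its mode equals its mean, the precision-weighted average.
Prior precision 1/σ₀² = 1/5 = 0.2; data precision n/σ² = 4/3.
θ̂ = (0.2·7 + (4/3)·4.625) / (0.2 + 4/3) = (227/30)/(23/15) = 227/46 ≈ 4.935.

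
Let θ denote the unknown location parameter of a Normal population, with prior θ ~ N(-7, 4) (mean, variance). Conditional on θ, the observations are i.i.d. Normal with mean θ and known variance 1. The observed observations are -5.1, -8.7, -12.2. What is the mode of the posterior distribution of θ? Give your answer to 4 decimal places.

θ̂_MAP = -8.5385

n = 3; x̄ = ((-5.1) + (-8.7) + (-12.2))/3 = -26/3 = -26/3 ≈ -8.6667.
For a Normal prior and Normal likelihood with known variance, the posterior is Normal; its mode equals its mean, the precision-weighted average.
Prior precision 1/σ₀² = 1/4 = 0.25; data precision n/σ² = 3/1 = 3.
θ̂ = (0.25·(-7) + 3·(-26/3)) / (0.25 + 3) = (-27.75)/3.25 = -111/13 ≈ -8.5385.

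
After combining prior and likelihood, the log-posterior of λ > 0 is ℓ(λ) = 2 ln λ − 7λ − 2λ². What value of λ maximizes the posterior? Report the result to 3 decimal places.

ℓ'(λ) = 2/λ − 7 − 4λ. Setting this to zero and multiplying by λ: 4λ² + 7λ − 2 = 0.
λ = (−7 + √(7² + 4·4·2)) / (2·4) = (−7 + √81) / 8 = (−7 + 9)/8 = 1/4.
ℓ''(λ) = −2/λ² − 4 < 0, confirming a maximum.

λ̂_MAP = 0.250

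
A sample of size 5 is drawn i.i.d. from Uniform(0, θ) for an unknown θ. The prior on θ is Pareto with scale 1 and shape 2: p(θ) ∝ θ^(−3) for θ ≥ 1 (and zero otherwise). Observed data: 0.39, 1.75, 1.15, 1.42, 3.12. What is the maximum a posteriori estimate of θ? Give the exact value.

The Uniform(0, θ) likelihood is θ^(−n) for θ ≥ max(xᵢ), zero otherwise. Here max(xᵢ) = 3.12.
Posterior ∝ θ^(−3) · θ^(−5) = θ^(−8) on θ ≥ max(1, 3.12) = 3.12.
This density is strictly decreasing in θ, so the posterior mode lies at the lower boundary of the support.

θ̂_MAP = 3.12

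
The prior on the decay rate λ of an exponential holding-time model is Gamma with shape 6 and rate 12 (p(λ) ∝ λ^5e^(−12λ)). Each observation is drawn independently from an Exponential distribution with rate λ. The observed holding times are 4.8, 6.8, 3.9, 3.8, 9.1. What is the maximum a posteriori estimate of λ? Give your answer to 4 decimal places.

The Exponential(rate=λ) likelihood is ∝ λ^n e^(−λΣtᵢ). Here n = 5 and Σtᵢ = 4.8 + 6.8 + 3.9 + 3.8 + 9.1 = 28.4.
Posterior ∝ λ^5e^(−12λ) · λ^5e^(−28.4λ) = λ^10e^(−40.4λ), i.e. Gamma(11, 40.4).
Mode = (a−1)/b = 10/40.4 ≈ 0.2475.

λ̂_MAP = 0.2475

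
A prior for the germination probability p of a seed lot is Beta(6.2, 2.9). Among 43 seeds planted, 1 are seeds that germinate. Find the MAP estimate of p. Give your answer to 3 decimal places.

Prior: Beta(6.2, 2.9).
Data: 1 success in 43 trials. The binomial likelihood contributes p(1−p)^42, so the posterior is Beta(6.2+1, 2.9+42) = Beta(7.2, 44.9).
For Beta(a, b) with a, b > 1 the mode is (a−1)/(a+b−2) = 6.2/50.1 ≈ 0.124.

p̂_MAP = 0.124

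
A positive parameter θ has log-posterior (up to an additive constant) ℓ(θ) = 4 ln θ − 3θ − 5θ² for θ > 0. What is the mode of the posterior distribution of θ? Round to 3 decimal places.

θ̂_MAP = 0.500

ℓ'(θ) = 4/θ − 3 − 10θ. Setting this to zero and multiplying by θ: 10θ² + 3θ − 4 = 0.
θ = (−3 + √(3² + 4·10·4)) / (2·10) = (−3 + √169) / 20 = (−3 + 13)/20 = 1/2.
ℓ''(θ) = −4/θ² − 10 < 0, confirming a maximum.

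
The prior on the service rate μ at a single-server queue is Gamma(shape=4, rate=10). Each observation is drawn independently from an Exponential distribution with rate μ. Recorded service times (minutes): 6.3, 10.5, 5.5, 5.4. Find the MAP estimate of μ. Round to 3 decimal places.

The Exponential(rate=μ) likelihood is ∝ μ^n e^(−μΣtᵢ). Here n = 4 and Σtᵢ = 6.3 + 10.5 + 5.5 + 5.4 = 27.7.
Posterior ∝ μ^3e^(−10μ) · μ^4e^(−27.7μ) = μ^7e^(−37.7μ), i.e. Gamma(8, 37.7).
Mode = (a−1)/b = 7/37.7 ≈ 0.186.

μ̂_MAP = 0.186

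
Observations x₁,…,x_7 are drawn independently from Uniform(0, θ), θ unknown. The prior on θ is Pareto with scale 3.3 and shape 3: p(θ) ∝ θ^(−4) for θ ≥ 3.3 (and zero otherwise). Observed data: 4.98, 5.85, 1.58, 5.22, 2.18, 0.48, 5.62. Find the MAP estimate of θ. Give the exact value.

The Uniform(0, θ) likelihood is θ^(−n) for θ ≥ max(xᵢ), zero otherwise. Here max(xᵢ) = 5.85.
Posterior ∝ θ^(−4) · θ^(−7) = θ^(−11) on θ ≥ max(3.3, 5.85) = 5.85.
This density is strictly decreasing in θ, so the posterior mode lies at the lower boundary of the support.

θ̂_MAP = 5.85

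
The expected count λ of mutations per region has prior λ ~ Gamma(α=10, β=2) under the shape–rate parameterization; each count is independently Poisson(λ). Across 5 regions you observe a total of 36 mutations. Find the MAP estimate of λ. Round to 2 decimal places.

Σxᵢ = 36, n = 5.
Posterior ∝ λ^9e^(−2λ) · λ^36e^(−5λ) = λ^45e^(−7λ), i.e. Gamma(shape=46, rate=7).
The mode of a Gamma(a, b) with a ≥ 1 (shape–rate) is (a−1)/b = 45/7 ≈ 6.43.

λ̂_MAP = 6.43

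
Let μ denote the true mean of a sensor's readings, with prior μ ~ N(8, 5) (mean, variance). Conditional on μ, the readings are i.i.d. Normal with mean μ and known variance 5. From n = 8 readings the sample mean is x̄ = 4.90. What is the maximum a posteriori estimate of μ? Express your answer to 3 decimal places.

n = 8, x̄ = 4.90.
For a Normal prior and Normal likelihood with known variance, the posterior is Normal; its mode equals its mean, the precision-weighted average.
Prior precision 1/σ₀² = 1/5 = 0.2; data precision n/σ² = 8/5 = 1.6.
μ̂ = (0.2·8 + 1.6·4.9) / (0.2 + 1.6) = 9.44/1.8 = 236/45 ≈ 5.244.

μ̂_MAP = 5.244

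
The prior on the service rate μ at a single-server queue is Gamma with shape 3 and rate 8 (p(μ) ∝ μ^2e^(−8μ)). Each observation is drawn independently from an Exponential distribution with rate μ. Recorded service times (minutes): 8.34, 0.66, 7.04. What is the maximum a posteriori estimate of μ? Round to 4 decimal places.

The Exponential(rate=μ) likelihood is ∝ μ^n e^(−μΣtᵢ). Here n = 3 and Σtᵢ = 8.34 + 0.66 + 7.04 = 16.04.
Posterior ∝ μ^2e^(−8μ) · μ^3e^(−16.04μ) = μ^5e^(−24.04μ), i.e. Gamma(6, 24.04).
Mode = (a−1)/b = 5/24.04 ≈ 0.2080.

μ̂_MAP = 0.2080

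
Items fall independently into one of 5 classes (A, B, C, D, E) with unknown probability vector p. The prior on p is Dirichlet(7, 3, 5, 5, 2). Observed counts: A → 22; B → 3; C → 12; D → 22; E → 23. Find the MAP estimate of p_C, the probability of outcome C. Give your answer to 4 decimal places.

The posterior is Dirichlet(αᵢ + nᵢ) = Dirichlet(29, 6, 17, 27, 25).
For a Dirichlet(a₁,…,a_K) with all aᵢ > 1, the mode has j-th component (aⱼ − 1)/(Σaᵢ − K).
Here Σaᵢ = 104 and K = 5, so p_C = (17 − 1)/(104 − 5) = 16/99 ≈ 0.1616.

MAP estimate of p_C = 0.1616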